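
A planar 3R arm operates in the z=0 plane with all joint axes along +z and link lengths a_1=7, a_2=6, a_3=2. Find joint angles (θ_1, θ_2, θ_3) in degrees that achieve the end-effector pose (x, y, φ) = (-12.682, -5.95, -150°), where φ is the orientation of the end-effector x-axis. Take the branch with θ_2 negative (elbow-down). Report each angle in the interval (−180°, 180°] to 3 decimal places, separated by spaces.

wrist centre = target − a_3·(cos φ, sin φ) = (-10.9499, -4.9500)
cos θ_2 = (144.4039−7²−6²)/(2·7·6) = 0.7072; θ_2 = -44.9933° (elbow-down)
β = atan2(-4.9500,-10.9499) = -155.6743°; ψ = atan2(-4.2421,11.2431) = -20.6720°
θ_1 = β − ψ = -135.0023°
θ_3 = φ − θ_1 − θ_2 = 29.9957° (wrapped to (-180°,180°])

-135.002 -44.993 29.996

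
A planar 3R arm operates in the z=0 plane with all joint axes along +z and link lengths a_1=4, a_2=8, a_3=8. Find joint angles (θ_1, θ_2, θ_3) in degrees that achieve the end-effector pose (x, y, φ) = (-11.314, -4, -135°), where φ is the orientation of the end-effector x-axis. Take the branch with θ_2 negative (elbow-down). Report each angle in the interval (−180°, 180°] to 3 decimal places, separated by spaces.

wrist centre = target − a_3·(cos φ, sin φ) = (-5.6571, 1.6569)
cos θ_2 = (34.7485−4²−8²)/(2·4·8) = -0.7071; θ_2 = -134.9958° (elbow-down)
β = atan2(1.6569,-5.6571) = 163.6758°; ψ = atan2(-5.6573,-1.6564) = -106.3200°
θ_1 = β − ψ = 269.9958°
θ_3 = φ − θ_1 − θ_2 = 90.0000° (wrapped to (-180°,180°])

-90.004 -134.996 90.000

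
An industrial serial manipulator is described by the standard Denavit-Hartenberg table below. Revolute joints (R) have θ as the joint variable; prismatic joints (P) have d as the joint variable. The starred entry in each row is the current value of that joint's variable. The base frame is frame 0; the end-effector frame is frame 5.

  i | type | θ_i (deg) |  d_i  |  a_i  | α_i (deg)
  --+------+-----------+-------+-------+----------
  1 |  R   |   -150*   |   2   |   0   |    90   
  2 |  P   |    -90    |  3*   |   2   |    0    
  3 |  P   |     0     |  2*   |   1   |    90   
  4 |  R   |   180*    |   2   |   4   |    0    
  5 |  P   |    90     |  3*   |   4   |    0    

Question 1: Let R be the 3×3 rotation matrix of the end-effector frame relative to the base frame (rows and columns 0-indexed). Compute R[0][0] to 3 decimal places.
0.500

End-effector x-axis (col 0 of R) = (0.5000,-0.8660,0.0000)
R[0][0] = 0.5000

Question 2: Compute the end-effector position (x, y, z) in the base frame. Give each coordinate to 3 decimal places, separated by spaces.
3.830 3.366 3.000

after link 1: o_1 = (0.0000, 0.0000, 2.0000)
after link 2: o_2 = (-1.5000, 2.5981, 0.0000)
after link 3: o_3 = (-2.5000, 4.3301, -1.0000)
after link 4: o_4 = (-0.7679, 5.3301, 3.0000)
after link 5: o_5 = (3.8301, 3.3660, 3.0000)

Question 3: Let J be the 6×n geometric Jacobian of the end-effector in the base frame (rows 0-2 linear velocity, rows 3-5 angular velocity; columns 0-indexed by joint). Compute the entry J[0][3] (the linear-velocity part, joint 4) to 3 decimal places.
2.000

axis z_3 = (0.8660,0.5000,-0.0000); lever o_n−o_3 = (6.3301,-0.9641,4.0000)
cross product → J_v[:, 3] = (2.0000,-3.4641,-4.0000)
J_ω[:, 3] = z_3
entry J[0][3] = 2.0000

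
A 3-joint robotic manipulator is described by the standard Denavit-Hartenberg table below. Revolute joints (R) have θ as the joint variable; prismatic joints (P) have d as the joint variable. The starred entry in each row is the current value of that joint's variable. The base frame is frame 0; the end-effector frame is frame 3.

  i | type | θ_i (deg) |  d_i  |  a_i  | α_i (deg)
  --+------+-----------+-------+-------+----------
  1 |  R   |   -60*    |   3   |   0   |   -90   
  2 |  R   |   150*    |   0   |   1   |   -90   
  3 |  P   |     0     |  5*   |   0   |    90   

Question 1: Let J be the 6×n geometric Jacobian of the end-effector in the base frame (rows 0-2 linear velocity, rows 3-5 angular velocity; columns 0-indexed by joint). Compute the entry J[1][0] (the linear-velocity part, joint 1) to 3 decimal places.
axis z_0 = ẑ; lever o_n−o_0 = (-1.6830,2.9151,6.8301)
cross product → J_v[:, 0] = (-2.9151,-1.6830,0.0000)
J_ω[:, 0] = z_0
entry J[1][0] = -1.6830

-1.683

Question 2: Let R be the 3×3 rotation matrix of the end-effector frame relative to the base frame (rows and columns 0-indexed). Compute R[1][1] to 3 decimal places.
0.433

End-effector y-axis (col 1 of R) = (-0.2500,0.4330,0.8660)
R[1][1] = 0.4330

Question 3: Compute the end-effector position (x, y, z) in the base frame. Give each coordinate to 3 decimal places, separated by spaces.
after link 1: o_1 = (0.0000, 0.0000, 3.0000)
after link 2: o_2 = (-0.4330, 0.7500, 2.5000)
after link 3: o_3 = (-1.6830, 2.9151, 6.8301)

-1.683 2.915 6.830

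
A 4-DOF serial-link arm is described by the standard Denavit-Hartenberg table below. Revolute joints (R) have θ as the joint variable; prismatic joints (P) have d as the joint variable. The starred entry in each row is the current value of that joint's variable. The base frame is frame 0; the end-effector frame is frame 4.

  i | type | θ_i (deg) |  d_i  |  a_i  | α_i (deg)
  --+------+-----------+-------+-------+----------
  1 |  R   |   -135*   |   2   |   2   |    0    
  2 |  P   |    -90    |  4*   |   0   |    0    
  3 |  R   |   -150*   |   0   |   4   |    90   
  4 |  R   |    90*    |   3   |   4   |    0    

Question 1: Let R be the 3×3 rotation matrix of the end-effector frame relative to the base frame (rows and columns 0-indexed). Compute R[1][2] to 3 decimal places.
End-effector z-axis (col 2 of R) = (-0.2588,-0.9659,0.0000)
R[1][2] = -0.9659

-0.966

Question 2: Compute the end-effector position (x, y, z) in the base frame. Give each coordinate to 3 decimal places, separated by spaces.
after link 1: o_1 = (-1.4142, -1.4142, 2.0000)
after link 2: o_2 = (-1.4142, -1.4142, 6.0000)
after link 3: o_3 = (2.4495, -2.4495, 6.0000)
after link 4: o_4 = (1.6730, -5.3473, 10.0000)

1.673 -5.347 10.000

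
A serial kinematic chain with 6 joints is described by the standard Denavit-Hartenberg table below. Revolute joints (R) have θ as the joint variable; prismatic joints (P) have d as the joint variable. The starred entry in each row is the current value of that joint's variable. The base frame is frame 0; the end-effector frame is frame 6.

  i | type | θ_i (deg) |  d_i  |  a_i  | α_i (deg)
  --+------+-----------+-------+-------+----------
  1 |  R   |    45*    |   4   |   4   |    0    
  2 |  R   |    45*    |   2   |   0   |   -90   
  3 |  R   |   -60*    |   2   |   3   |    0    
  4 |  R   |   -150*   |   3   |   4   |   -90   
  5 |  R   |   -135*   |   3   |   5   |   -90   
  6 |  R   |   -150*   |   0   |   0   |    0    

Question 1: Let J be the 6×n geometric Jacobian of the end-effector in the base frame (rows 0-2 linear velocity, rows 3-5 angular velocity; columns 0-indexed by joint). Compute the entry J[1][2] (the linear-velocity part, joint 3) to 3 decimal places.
4.964

axis z_2 = (-1.0000,0.0000,0.0000); lever o_n−o_2 = (-8.5355,-0.4022,4.9639)
cross product → J_v[:, 2] = (0.0000,4.9639,0.4022)
J_ω[:, 2] = z_2
entry J[1][2] = 4.9639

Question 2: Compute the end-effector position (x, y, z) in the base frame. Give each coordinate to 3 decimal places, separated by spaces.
after link 1: o_1 = (2.8284, 2.8284, 4.0000)
after link 2: o_2 = (2.8284, 2.8284, 6.0000)
after link 3: o_3 = (0.8284, 4.3284, 8.5981)
after link 4: o_4 = (-2.1716, 0.8643, 6.5981)
after link 5: o_5 = (-5.7071, 2.4262, 10.9639)
after link 6: o_6 = (-5.7071, 2.4262, 10.9639)

-5.707 2.426 10.964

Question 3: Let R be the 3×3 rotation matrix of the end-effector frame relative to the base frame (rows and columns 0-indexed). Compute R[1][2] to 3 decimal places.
End-effector z-axis (col 2 of R) = (-0.7071,-0.6124,-0.3536)
R[1][2] = -0.6124

-0.612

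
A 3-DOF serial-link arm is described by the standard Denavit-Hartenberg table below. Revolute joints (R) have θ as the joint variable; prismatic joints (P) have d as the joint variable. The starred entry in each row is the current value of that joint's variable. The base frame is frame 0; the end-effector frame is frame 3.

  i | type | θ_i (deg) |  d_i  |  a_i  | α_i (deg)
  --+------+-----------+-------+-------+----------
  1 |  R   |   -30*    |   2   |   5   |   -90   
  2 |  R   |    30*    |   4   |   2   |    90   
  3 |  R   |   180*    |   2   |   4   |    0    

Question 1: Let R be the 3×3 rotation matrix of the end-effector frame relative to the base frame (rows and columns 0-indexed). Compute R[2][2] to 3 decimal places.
End-effector z-axis (col 2 of R) = (0.4330,-0.2500,0.8660)
R[2][2] = 0.8660

0.866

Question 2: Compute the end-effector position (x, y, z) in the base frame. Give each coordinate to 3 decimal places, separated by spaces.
after link 1: o_1 = (4.3301, -2.5000, 2.0000)
after link 2: o_2 = (7.8301, 0.0981, 1.0000)
after link 3: o_3 = (5.6962, 1.3301, 4.7321)

5.696 1.330 4.732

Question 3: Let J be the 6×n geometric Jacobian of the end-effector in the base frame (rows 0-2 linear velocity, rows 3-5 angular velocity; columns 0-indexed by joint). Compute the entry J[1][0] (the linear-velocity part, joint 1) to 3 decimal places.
5.696

axis z_0 = ẑ; lever o_n−o_0 = (5.6962,1.3301,4.7321)
cross product → J_v[:, 0] = (-1.3301,5.6962,0.0000)
J_ω[:, 0] = z_0
entry J[1][0] = 5.6962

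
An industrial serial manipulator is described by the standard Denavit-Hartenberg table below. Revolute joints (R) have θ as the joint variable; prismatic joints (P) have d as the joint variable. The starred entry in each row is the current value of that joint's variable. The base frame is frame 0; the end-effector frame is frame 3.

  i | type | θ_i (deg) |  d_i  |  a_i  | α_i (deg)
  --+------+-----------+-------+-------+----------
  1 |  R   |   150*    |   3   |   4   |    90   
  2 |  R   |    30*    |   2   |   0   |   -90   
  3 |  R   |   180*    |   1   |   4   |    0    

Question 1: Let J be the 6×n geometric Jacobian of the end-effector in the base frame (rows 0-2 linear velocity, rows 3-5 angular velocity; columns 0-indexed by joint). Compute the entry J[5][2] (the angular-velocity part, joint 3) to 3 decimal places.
axis z_2 = (0.4330,-0.2500,0.8660); lever o_n−o_2 = (3.4330,-1.9821,-1.1340)
cross product → J_v[:, 2] = (2.0000,3.4641,-0.0000)
J_ω[:, 2] = z_2
entry J[5][2] = 0.8660

0.866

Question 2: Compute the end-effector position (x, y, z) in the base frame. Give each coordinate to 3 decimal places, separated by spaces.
0.969 1.750 1.866

after link 1: o_1 = (-3.4641, 2.0000, 3.0000)
after link 2: o_2 = (-2.4641, 3.7321, 3.0000)
after link 3: o_3 = (0.9689, 1.7500, 1.8660)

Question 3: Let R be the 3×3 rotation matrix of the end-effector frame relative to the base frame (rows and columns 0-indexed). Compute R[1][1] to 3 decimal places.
End-effector y-axis (col 1 of R) = (0.5000,0.8660,-0.0000)
R[1][1] = 0.8660

0.866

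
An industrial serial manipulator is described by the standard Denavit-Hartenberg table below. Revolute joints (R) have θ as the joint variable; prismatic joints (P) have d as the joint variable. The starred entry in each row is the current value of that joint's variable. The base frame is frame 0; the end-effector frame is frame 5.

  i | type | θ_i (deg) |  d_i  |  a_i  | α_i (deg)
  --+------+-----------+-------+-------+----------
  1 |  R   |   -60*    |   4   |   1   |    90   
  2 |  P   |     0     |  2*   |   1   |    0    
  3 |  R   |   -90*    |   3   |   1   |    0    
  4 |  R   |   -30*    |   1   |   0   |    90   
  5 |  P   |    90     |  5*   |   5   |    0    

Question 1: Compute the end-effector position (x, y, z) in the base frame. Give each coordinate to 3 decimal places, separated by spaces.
after link 1: o_1 = (0.5000, -0.8660, 4.0000)
after link 2: o_2 = (-0.7321, -2.7321, 4.0000)
after link 3: o_3 = (-3.3301, -4.2321, 3.0000)
after link 4: o_4 = (-4.1962, -4.7321, 3.0000)
after link 5: o_5 = (-10.6913, -3.4821, 5.5000)

-10.691 -3.482 5.500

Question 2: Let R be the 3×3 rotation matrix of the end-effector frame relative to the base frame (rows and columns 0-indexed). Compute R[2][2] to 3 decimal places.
0.500

End-effector z-axis (col 2 of R) = (-0.4330,0.7500,0.5000)
R[2][2] = 0.5000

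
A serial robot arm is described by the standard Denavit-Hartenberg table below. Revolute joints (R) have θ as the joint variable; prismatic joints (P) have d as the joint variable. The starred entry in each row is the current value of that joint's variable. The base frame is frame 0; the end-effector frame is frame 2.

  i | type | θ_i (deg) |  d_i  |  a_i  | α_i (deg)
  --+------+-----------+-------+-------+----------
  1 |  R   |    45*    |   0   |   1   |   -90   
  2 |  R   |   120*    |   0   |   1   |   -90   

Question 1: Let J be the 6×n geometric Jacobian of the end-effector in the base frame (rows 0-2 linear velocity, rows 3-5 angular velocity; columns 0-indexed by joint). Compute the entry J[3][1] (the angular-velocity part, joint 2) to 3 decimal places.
axis z_1 = (-0.7071,0.7071,0.0000); lever o_n−o_1 = (-0.3536,-0.3536,-0.8660)
cross product → J_v[:, 1] = (-0.6124,-0.6124,0.5000)
J_ω[:, 1] = z_1
entry J[3][1] = -0.7071

-0.707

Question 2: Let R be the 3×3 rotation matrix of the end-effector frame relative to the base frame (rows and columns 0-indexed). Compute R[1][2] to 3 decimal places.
End-effector z-axis (col 2 of R) = (-0.6124,-0.6124,0.5000)
R[1][2] = -0.6124

-0.612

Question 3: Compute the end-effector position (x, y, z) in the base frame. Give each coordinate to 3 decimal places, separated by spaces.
after link 1: o_1 = (0.7071, 0.7071, 0.0000)
after link 2: o_2 = (0.3536, 0.3536, -0.8660)

0.354 0.354 -0.866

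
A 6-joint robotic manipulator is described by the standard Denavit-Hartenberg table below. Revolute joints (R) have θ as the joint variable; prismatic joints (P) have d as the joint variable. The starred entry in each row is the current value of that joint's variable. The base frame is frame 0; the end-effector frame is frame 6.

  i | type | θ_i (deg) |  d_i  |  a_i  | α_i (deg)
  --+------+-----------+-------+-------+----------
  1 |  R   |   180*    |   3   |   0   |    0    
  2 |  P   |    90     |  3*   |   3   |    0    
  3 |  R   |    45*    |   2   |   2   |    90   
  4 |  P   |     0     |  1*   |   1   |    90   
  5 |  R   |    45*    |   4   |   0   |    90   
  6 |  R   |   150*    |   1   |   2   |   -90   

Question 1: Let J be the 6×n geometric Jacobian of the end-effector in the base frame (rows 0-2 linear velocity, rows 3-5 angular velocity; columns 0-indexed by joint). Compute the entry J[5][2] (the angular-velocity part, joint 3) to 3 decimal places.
axis z_2 = (0.0000,0.0000,1.0000); lever o_n−o_2 = (2.4142,-1.0964,-3.0000)
cross product → J_v[:, 2] = (1.0964,2.4142,-0.0000)
J_ω[:, 2] = z_2
entry J[5][2] = 1.0000

1.000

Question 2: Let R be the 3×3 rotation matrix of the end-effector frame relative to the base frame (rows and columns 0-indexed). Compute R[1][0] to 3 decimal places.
0.866

End-effector x-axis (col 0 of R) = (0.0000,0.8660,-0.5000)
R[1][0] = 0.8660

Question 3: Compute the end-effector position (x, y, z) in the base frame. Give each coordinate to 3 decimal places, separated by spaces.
after link 1: o_1 = (0.0000, 0.0000, 3.0000)
after link 2: o_2 = (-0.0000, -3.0000, 6.0000)
after link 3: o_3 = (1.4142, -4.4142, 8.0000)
after link 4: o_4 = (1.4142, -5.8284, 8.0000)
after link 5: o_5 = (1.4142, -5.8284, 4.0000)
after link 6: o_6 = (2.4142, -4.0964, 3.0000)

2.414 -4.096 3.000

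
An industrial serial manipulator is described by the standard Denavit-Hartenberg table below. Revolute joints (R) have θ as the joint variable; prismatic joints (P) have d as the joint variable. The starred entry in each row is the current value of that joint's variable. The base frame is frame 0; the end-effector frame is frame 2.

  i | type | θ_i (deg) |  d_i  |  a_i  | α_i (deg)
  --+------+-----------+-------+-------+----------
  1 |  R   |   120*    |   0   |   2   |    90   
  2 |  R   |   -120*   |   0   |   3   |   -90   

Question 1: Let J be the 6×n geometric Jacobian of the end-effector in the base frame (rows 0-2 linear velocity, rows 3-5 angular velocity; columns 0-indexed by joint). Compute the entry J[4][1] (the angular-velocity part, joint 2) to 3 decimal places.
0.500

axis z_1 = (0.8660,0.5000,0.0000); lever o_n−o_1 = (0.7500,-1.2990,-2.5981)
cross product → J_v[:, 1] = (-1.2990,2.2500,-1.5000)
J_ω[:, 1] = z_1
entry J[4][1] = 0.5000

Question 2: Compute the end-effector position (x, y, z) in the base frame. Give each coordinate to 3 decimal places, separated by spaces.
after link 1: o_1 = (-1.0000, 1.7321, 0.0000)
after link 2: o_2 = (-0.2500, 0.4330, -2.5981)

-0.250 0.433 -2.598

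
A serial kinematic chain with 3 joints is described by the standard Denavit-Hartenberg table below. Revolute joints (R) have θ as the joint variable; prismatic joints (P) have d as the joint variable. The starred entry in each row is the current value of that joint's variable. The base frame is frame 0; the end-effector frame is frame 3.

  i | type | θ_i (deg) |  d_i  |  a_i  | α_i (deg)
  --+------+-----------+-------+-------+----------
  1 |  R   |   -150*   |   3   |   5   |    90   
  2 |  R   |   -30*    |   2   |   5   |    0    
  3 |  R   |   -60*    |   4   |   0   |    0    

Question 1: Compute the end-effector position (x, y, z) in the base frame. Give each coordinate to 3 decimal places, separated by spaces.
after link 1: o_1 = (-4.3301, -2.5000, 3.0000)
after link 2: o_2 = (-9.0801, -2.9330, 0.5000)
after link 3: o_3 = (-11.0801, 0.5311, 0.5000)

-11.080 0.531 0.500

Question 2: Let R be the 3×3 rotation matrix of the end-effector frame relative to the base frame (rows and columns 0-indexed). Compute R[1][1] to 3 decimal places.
End-effector y-axis (col 1 of R) = (-0.8660,-0.5000,0.0000)
R[1][1] = -0.5000

-0.500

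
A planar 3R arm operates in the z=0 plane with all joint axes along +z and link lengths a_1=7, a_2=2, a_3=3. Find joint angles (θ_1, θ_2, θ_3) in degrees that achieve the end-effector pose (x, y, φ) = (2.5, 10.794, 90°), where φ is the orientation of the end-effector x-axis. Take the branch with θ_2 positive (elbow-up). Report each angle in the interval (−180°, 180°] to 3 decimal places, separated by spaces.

59.998 60.008 -30.007

wrist centre = target − a_3·(cos φ, sin φ) = (2.5000, 7.7940)
cos θ_2 = (66.9964−7²−2²)/(2·7·2) = 0.4999; θ_2 = 60.0084° (elbow-up)
β = atan2(7.7940,2.5000) = 72.2159°; ψ = atan2(1.7322,7.9997) = 12.2177°
θ_1 = β − ψ = 59.9981°
θ_3 = φ − θ_1 − θ_2 = -30.0065° (wrapped to (-180°,180°])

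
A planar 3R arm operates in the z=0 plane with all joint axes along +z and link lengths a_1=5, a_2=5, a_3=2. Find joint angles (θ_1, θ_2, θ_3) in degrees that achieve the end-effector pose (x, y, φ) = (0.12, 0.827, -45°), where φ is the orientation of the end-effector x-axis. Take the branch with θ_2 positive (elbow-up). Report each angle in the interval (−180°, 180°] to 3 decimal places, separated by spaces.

45.004 150.002 119.994

wrist centre = target − a_3·(cos φ, sin φ) = (-1.2942, 2.2412)
cos θ_2 = (6.6980−5²−5²)/(2·5·5) = -0.8660; θ_2 = 150.0016° (elbow-up)
β = atan2(2.2412,-1.2942) = 120.0048°; ψ = atan2(2.4999,0.6698) = 75.0008°
θ_1 = β − ψ = 45.0040°
θ_3 = φ − θ_1 − θ_2 = 119.9944° (wrapped to (-180°,180°])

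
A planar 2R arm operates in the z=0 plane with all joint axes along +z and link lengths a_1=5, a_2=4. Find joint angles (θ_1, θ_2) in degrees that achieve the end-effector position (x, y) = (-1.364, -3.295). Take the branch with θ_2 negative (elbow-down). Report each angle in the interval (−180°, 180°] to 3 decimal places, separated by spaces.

cos θ_2 = (12.7175−5²−4²)/(2·5·4) = -0.7071; θ_2 = -134.9964° (elbow-down)
β = atan2(-3.2950,-1.3640) = -112.4876°; ψ = atan2(-2.8286,2.1718) = -52.4836°
θ_1 = β − ψ = -60.0040°

-60.004 -134.996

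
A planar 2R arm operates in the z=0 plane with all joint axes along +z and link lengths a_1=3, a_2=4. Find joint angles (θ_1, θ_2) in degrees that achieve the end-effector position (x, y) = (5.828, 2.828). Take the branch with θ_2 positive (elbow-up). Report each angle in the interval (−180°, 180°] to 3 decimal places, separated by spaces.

cos θ_2 = (41.9632−3²−4²)/(2·3·4) = 0.7068; θ_2 = 45.0250° (elbow-up)
β = atan2(2.8280,5.8280) = 25.8847°; ψ = atan2(2.8297,5.8272) = 25.9010°
θ_1 = β − ψ = -0.0163°

-0.016 45.025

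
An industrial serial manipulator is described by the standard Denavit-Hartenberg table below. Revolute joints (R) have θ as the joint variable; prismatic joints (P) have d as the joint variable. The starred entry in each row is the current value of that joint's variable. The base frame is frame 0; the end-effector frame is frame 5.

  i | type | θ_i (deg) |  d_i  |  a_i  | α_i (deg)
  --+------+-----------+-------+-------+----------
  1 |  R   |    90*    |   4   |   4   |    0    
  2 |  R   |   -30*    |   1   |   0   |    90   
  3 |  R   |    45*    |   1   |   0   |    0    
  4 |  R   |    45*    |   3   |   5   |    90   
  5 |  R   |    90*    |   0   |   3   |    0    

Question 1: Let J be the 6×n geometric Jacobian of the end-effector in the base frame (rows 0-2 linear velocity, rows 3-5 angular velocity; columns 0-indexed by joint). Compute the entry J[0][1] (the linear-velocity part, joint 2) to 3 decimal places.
axis z_1 = (0.0000,0.0000,1.0000); lever o_n−o_1 = (6.0622,-3.5000,6.0000)
cross product → J_v[:, 1] = (3.5000,6.0622,-0.0000)
J_ω[:, 1] = z_1
entry J[0][1] = 3.5000

3.500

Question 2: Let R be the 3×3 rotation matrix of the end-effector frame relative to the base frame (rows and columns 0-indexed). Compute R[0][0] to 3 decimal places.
0.866

End-effector x-axis (col 0 of R) = (0.8660,-0.5000,0.0000)
R[0][0] = 0.8660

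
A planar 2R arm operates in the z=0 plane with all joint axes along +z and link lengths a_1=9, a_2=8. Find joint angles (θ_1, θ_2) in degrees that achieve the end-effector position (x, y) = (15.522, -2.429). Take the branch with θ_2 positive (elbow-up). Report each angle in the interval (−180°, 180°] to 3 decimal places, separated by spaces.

-29.996 44.995

cos θ_2 = (246.8325−9²−8²)/(2·9·8) = 0.7072; θ_2 = 44.9949° (elbow-up)
β = atan2(-2.4290,15.5220) = -8.8939°; ψ = atan2(5.6563,14.6574) = 21.1018°
θ_1 = β − ψ = -29.9958°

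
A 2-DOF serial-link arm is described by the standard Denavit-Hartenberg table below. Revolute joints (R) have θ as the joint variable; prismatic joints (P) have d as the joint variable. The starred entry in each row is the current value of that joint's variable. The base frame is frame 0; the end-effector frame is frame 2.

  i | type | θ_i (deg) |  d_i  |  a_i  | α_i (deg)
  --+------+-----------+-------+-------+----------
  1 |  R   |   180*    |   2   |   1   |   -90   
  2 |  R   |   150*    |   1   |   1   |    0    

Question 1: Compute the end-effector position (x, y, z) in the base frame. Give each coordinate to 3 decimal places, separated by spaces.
after link 1: o_1 = (-1.0000, 0.0000, 2.0000)
after link 2: o_2 = (-0.1340, -1.0000, 1.5000)

-0.134 -1.000 1.500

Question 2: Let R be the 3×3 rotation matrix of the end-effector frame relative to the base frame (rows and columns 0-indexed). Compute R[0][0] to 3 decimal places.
0.866

End-effector x-axis (col 0 of R) = (0.8660,-0.0000,-0.5000)
R[0][0] = 0.8660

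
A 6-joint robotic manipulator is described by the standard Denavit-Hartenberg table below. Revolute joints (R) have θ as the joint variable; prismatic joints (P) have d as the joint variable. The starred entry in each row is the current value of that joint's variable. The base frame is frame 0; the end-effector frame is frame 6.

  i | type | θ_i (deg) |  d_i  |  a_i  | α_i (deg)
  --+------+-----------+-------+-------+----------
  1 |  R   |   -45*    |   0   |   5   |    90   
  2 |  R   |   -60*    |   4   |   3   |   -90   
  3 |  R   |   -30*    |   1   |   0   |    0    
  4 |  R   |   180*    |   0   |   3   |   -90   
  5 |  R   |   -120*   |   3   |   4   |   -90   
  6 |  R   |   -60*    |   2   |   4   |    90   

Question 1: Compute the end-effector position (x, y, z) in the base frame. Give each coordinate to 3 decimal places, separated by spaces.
1.155 -13.504 5.098

after link 1: o_1 = (3.5355, -3.5355, 0.0000)
after link 2: o_2 = (1.7678, -7.4246, -2.5981)
after link 3: o_3 = (2.3801, -8.0370, -2.0981)
after link 4: o_4 = (2.5222, -6.0578, 0.1519)
after link 5: o_5 = (2.1814, -10.8054, 1.6830)
after link 6: o_6 = (1.1554, -13.5044, 5.0981)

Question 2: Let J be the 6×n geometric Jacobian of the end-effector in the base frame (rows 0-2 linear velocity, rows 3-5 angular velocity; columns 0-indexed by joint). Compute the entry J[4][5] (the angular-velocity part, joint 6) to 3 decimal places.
axis z_5 = (0.3472,0.2652,0.8995); lever o_n−o_5 = (-1.0260,-2.6990,3.4151)
cross product → J_v[:, 5] = (3.3334,-2.1086,-0.6651)
J_ω[:, 5] = z_5
entry J[4][5] = 0.2652

0.265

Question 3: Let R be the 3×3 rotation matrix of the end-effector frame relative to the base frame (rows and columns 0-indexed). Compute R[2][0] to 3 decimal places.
End-effector x-axis (col 0 of R) = (-0.4301,-0.8073,0.4040)
R[2][0] = 0.4040

0.404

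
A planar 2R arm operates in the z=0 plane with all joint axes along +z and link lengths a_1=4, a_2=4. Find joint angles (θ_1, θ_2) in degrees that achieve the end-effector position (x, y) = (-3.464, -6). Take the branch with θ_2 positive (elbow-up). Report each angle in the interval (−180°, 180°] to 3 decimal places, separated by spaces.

-150.000 60.001

cos θ_2 = (47.9993−4²−4²)/(2·4·4) = 0.5000; θ_2 = 60.0015° (elbow-up)
β = atan2(-6.0000,-3.4640) = -119.9993°; ψ = atan2(3.4642,5.9999) = 30.0007°
θ_1 = β − ψ = -150.0000°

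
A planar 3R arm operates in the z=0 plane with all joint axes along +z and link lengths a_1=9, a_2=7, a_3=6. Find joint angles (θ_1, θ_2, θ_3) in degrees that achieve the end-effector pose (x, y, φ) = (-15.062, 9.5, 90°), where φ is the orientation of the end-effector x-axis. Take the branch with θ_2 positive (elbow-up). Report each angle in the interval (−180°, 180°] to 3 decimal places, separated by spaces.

153.834 30.005 -93.839

wrist centre = target − a_3·(cos φ, sin φ) = (-15.0620, 3.5000)
cos θ_2 = (239.1138−9²−7²)/(2·9·7) = 0.8660; θ_2 = 30.0049° (elbow-up)
β = atan2(3.5000,-15.0620) = 166.9182°; ψ = atan2(3.5005,15.0619) = 13.0838°
θ_1 = β − ψ = 153.8344°
θ_3 = φ − θ_1 − θ_2 = -93.8393° (wrapped to (-180°,180°])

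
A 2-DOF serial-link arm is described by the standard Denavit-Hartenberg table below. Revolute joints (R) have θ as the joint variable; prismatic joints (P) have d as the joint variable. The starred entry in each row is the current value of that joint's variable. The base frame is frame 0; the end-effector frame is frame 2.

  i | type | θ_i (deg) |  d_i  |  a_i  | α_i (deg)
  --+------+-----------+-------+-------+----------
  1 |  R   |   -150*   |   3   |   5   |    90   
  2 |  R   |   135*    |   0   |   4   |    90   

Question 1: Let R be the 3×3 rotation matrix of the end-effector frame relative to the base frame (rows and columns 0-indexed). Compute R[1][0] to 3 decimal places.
0.354

End-effector x-axis (col 0 of R) = (0.6124,0.3536,0.7071)
R[1][0] = 0.3536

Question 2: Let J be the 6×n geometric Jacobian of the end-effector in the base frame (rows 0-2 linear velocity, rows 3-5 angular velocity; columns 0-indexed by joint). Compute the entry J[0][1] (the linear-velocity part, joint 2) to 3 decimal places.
axis z_1 = (-0.5000,0.8660,0.0000); lever o_n−o_1 = (2.4495,1.4142,2.8284)
cross product → J_v[:, 1] = (2.4495,1.4142,-2.8284)
J_ω[:, 1] = z_1
entry J[0][1] = 2.4495

2.449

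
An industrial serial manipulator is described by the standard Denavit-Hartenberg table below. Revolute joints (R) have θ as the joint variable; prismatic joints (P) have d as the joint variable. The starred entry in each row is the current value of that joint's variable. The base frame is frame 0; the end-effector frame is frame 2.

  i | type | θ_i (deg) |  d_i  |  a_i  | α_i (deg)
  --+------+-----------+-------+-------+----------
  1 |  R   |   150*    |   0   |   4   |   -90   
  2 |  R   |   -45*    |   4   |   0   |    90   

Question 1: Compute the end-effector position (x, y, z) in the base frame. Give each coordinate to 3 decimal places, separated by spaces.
after link 1: o_1 = (-3.4641, 2.0000, 0.0000)
after link 2: o_2 = (-5.4641, -1.4641, 0.0000)

-5.464 -1.464 0.000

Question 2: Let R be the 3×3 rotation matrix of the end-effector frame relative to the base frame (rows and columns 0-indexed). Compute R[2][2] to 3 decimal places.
End-effector z-axis (col 2 of R) = (0.6124,-0.3536,0.7071)
R[2][2] = 0.7071

0.707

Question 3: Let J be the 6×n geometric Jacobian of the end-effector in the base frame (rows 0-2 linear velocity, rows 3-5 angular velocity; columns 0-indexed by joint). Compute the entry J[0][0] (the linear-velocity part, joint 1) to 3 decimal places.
1.464

axis z_0 = ẑ; lever o_n−o_0 = (-5.4641,-1.4641,0.0000)
cross product → J_v[:, 0] = (1.4641,-5.4641,0.0000)
J_ω[:, 0] = z_0
entry J[0][0] = 1.4641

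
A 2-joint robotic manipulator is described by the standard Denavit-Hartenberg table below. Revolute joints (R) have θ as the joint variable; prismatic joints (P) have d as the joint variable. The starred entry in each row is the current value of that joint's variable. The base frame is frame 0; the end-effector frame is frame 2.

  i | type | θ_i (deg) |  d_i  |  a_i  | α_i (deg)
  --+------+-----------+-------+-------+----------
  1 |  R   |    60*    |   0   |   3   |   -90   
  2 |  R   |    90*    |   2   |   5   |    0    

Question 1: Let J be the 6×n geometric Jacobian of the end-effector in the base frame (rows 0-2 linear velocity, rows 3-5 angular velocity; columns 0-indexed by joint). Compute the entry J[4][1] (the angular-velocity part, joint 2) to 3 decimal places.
axis z_1 = (-0.8660,0.5000,0.0000); lever o_n−o_1 = (-1.7321,1.0000,-5.0000)
cross product → J_v[:, 1] = (-2.5000,-4.3301,-0.0000)
J_ω[:, 1] = z_1
entry J[4][1] = 0.5000

0.500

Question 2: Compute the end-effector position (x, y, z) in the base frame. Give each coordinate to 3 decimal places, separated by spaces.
after link 1: o_1 = (1.5000, 2.5981, 0.0000)
after link 2: o_2 = (-0.2321, 3.5981, -5.0000)

-0.232 3.598 -5.000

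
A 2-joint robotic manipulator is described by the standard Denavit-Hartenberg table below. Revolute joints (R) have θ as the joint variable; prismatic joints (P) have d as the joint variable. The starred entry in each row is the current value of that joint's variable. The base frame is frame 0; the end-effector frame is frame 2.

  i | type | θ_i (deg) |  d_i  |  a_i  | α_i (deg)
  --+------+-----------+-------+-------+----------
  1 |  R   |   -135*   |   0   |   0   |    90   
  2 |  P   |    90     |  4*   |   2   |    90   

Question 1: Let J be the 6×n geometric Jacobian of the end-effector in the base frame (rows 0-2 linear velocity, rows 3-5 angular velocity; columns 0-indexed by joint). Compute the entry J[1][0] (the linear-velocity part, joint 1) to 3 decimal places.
axis z_0 = ẑ; lever o_n−o_0 = (-2.8284,2.8284,2.0000)
cross product → J_v[:, 0] = (-2.8284,-2.8284,0.0000)
J_ω[:, 0] = z_0
entry J[1][0] = -2.8284

-2.828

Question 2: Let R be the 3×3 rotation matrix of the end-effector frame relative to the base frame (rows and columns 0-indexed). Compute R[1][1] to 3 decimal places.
0.707

End-effector y-axis (col 1 of R) = (-0.7071,0.7071,0.0000)
R[1][1] = 0.7071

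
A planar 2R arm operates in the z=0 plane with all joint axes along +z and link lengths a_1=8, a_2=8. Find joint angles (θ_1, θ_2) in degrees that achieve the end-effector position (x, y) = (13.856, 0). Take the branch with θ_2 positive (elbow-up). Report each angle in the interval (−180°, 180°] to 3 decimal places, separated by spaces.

cos θ_2 = (191.9887−8²−8²)/(2·8·8) = 0.4999; θ_2 = 60.0058° (elbow-up)
β = atan2(0.0000,13.8560) = 0.0000°; ψ = atan2(6.9286,11.9993) = 30.0029°
θ_1 = β − ψ = -30.0029°

-30.003 60.006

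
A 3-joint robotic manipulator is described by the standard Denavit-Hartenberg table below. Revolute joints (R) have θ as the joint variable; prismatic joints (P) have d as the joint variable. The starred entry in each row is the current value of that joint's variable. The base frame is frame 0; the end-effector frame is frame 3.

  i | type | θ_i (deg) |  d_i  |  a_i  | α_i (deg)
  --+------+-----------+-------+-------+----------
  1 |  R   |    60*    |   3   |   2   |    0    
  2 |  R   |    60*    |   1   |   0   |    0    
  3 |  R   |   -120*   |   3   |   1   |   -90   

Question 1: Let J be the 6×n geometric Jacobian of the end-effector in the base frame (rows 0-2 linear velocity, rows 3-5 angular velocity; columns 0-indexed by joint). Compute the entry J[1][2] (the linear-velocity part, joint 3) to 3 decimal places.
1.000

axis z_2 = (0.0000,0.0000,1.0000); lever o_n−o_2 = (1.0000,0.0000,3.0000)
cross product → J_v[:, 2] = (0.0000,1.0000,0.0000)
J_ω[:, 2] = z_2
entry J[1][2] = 1.0000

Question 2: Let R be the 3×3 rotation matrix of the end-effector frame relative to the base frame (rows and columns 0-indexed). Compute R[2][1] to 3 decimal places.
-1.000

End-effector y-axis (col 1 of R) = (0.0000,0.0000,-1.0000)
R[2][1] = -1.0000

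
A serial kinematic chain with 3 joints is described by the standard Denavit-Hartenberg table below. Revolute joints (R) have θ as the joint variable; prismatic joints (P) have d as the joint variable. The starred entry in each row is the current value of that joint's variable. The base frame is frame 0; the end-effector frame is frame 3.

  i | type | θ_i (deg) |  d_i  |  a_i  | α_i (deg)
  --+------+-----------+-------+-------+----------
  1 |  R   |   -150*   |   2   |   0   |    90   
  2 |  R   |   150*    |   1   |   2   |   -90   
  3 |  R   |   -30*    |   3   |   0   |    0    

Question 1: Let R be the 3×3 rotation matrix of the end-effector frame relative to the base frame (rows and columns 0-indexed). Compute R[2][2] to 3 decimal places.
End-effector z-axis (col 2 of R) = (0.4330,0.2500,-0.8660)
R[2][2] = -0.8660

-0.866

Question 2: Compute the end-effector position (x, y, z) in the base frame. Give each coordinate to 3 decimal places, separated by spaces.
after link 1: o_1 = (0.0000, 0.0000, 2.0000)
after link 2: o_2 = (1.0000, 1.7321, 3.0000)
after link 3: o_3 = (2.2990, 2.4821, 0.4019)

2.299 2.482 0.402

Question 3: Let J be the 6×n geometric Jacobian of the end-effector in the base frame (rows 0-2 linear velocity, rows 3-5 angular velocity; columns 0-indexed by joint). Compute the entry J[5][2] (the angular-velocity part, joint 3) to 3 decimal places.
-0.866

axis z_2 = (0.4330,0.2500,-0.8660); lever o_n−o_2 = (1.2990,0.7500,-2.5981)
cross product → J_v[:, 2] = (0.0000,-0.0000,0.0000)
J_ω[:, 2] = z_2
entry J[5][2] = -0.8660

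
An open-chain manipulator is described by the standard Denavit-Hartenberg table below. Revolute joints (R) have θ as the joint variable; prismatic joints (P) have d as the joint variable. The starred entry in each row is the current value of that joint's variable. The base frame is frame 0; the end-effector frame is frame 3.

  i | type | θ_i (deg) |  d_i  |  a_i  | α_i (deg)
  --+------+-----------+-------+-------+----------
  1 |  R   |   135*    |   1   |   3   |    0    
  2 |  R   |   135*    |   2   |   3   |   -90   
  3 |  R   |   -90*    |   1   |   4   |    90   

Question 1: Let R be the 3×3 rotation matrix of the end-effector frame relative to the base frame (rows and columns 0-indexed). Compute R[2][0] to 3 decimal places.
End-effector x-axis (col 0 of R) = (-0.0000,-0.0000,1.0000)
R[2][0] = 1.0000

1.000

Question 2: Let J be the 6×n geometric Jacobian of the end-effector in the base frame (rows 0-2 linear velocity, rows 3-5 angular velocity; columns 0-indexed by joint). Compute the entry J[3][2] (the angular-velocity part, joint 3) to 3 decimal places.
1.000

axis z_2 = (1.0000,-0.0000,0.0000); lever o_n−o_2 = (1.0000,-0.0000,4.0000)
cross product → J_v[:, 2] = (-0.0000,-4.0000,-0.0000)
J_ω[:, 2] = z_2
entry J[3][2] = 1.0000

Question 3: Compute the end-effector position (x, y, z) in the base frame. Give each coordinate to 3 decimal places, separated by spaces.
-1.121 -0.879 7.000

after link 1: o_1 = (-2.1213, 2.1213, 1.0000)
after link 2: o_2 = (-2.1213, -0.8787, 3.0000)
after link 3: o_3 = (-1.1213, -0.8787, 7.0000)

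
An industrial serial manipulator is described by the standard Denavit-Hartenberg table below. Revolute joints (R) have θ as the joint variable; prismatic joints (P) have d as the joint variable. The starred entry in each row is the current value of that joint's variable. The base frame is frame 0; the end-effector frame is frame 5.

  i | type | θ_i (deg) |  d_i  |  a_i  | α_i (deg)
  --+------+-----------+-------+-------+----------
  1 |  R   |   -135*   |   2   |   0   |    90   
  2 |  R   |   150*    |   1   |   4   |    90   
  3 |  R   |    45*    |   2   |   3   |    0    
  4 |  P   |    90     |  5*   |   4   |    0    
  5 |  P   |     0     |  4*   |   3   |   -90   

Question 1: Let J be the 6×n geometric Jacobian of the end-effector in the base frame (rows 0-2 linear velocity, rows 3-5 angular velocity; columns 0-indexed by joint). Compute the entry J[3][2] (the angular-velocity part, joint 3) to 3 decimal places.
-0.354

axis z_2 = (-0.3536,-0.3536,0.8660); lever o_n−o_2 = (-10.6211,-0.6211,8.1121)
cross product → J_v[:, 2] = (-2.3301,-6.3301,-3.5355)
J_ω[:, 2] = z_2
entry J[3][2] = -0.3536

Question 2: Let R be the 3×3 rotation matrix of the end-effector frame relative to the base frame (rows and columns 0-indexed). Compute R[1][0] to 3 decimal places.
0.067

End-effector x-axis (col 0 of R) = (-0.9330,0.0670,-0.3536)
R[1][0] = 0.0670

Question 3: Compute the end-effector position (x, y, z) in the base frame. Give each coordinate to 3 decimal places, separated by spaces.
after link 1: o_1 = (0.0000, 0.0000, 2.0000)
after link 2: o_2 = (1.7424, 3.1566, 4.0000)
after link 3: o_3 = (0.8343, 5.2485, 6.7927)
after link 4: o_4 = (-4.6655, 3.7487, 9.7086)
after link 5: o_5 = (-8.8788, 2.5355, 12.1121)

-8.879 2.535 12.112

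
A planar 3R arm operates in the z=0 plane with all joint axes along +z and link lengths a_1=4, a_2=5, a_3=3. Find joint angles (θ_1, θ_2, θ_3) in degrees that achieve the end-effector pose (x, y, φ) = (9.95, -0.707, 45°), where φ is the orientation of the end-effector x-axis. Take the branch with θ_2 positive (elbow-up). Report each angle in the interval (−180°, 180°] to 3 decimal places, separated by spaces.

wrist centre = target − a_3·(cos φ, sin φ) = (7.8287, -2.8283)
cos θ_2 = (69.2876−4²−5²)/(2·4·5) = 0.7072; θ_2 = 44.9932° (elbow-up)
β = atan2(-2.8283,7.8287) = -19.8636°; ψ = atan2(3.5351,7.5360) = 25.1313°
θ_1 = β − ψ = -44.9949°
θ_3 = φ − θ_1 − θ_2 = 45.0017° (wrapped to (-180°,180°])

-44.995 44.993 45.002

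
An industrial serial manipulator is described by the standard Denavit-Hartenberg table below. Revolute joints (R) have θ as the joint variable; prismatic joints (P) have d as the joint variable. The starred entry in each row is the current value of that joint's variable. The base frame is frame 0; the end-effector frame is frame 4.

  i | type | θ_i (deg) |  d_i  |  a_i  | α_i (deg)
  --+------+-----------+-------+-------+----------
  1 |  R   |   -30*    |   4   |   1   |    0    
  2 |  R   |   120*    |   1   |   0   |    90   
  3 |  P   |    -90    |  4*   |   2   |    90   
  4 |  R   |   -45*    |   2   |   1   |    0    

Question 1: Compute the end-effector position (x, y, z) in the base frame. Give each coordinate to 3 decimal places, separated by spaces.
after link 1: o_1 = (0.8660, -0.5000, 4.0000)
after link 2: o_2 = (0.8660, -0.5000, 5.0000)
after link 3: o_3 = (4.8660, -0.5000, 3.0000)
after link 4: o_4 = (4.1589, -2.5000, 2.2929)

4.159 -2.500 2.293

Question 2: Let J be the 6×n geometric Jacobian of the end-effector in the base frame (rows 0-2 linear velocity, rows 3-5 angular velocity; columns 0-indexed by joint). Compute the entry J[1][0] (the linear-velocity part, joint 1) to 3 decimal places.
4.159

axis z_0 = ẑ; lever o_n−o_0 = (4.1589,-2.5000,2.2929)
cross product → J_v[:, 0] = (2.5000,4.1589,-0.0000)
J_ω[:, 0] = z_0
entry J[1][0] = 4.1589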